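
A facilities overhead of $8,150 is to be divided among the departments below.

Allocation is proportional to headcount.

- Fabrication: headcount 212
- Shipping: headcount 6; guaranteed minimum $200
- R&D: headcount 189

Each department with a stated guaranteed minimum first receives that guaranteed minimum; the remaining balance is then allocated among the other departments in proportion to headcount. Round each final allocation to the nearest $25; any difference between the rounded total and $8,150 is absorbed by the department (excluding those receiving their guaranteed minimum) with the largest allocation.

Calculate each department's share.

Guaranteed amounts: Shipping $200. Balance $7,950.
Balance split over remaining headcount 401: Fabrication 4,202.99 → $4,200; R&D 3,747.01 → $3,750.

Fabrication: $4,200 | Shipping: $200 | R&D: $3,750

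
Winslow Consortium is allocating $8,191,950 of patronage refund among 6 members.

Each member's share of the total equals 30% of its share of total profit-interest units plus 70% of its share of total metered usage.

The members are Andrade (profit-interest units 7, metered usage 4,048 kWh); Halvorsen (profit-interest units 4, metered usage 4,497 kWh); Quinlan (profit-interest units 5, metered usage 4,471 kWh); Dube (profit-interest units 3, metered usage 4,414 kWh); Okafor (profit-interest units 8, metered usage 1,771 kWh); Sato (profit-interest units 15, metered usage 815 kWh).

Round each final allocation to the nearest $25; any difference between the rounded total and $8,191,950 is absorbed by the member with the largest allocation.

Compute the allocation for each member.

Andrade: $1,569,300 | Halvorsen: $1,522,400 | Quinlan: $1,573,475 | Dube: $1,440,100 | Okafor: $975,475 | Sato: $1,111,200

Profit-interest units total 42; metered usage total 20,016.
Composite weights (30% profit-interest units + 70% metered usage): Andrade 0.1916; Halvorsen 0.1858; Quinlan 0.1921; Dube 0.1758; Okafor 0.1191; Sato 0.1356.
Raw shares: Andrade 1,569,305.21; Halvorsen 1,522,397.01; Quinlan 1,573,462.22; Dube 1,440,104.49; Okafor 975,483.55; Sato 1,111,197.51.
At nearest $25: Andrade $1,569,300; Halvorsen $1,522,400; Quinlan $1,573,450; Dube $1,440,100; Okafor $975,475; Sato $1,111,200. Sum = $8,191,925.
Difference $8,191,950 − $8,191,925 = +$25 applied to largest allocation (Quinlan): Quinlan becomes $1,573,475.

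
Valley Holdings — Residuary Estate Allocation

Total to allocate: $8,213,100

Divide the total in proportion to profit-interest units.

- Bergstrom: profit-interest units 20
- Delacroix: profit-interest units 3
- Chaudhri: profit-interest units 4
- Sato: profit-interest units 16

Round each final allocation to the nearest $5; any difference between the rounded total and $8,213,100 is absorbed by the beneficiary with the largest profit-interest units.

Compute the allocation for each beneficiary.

Combined profit-interest units = 20 + 3 + 4 + 16 = 43.
Raw shares: Bergstrom 3,820,046.51; Delacroix 573,006.98; Chaudhri 764,009.30; Sato 3,056,037.21.
Rounded to nearest $5: Bergstrom $3,820,045; Delacroix $573,005; Chaudhri $764,010; Sato $3,056,035. Sum = $8,213,095.
Difference $8,213,100 − $8,213,095 = +$5 applied to largest profit-interest units (Bergstrom): Bergstrom becomes $3,820,050.

Bergstrom: $3,820,050; Delacroix: $573,005; Chaudhri: $764,010; Sato: $3,056,035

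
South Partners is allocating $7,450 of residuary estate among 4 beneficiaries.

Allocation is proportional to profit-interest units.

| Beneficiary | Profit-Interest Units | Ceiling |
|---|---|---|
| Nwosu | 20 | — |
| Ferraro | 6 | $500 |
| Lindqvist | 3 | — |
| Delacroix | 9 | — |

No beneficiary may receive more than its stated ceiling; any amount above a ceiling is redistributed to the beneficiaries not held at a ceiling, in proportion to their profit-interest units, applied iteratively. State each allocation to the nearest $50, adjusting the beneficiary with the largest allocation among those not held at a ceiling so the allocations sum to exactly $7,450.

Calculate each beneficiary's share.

Total profit-interest units = 38.
Proportional shares (ignoring caps): Nwosu 3,921.05; Ferraro 1,176.32; Lindqvist 588.16; Delacroix 1,764.47.
Capped: Ferraro ($500); remaining pool $6,950 reallocated over remaining profit-interest units 32.
Redistributed shares: Nwosu 4,343.75 → $4,350; Lindqvist 651.56 → $650; Delacroix 1,954.69 → $1,950.

Nwosu: $4,350; Ferraro: $500; Lindqvist: $650; Delacroix: $1,950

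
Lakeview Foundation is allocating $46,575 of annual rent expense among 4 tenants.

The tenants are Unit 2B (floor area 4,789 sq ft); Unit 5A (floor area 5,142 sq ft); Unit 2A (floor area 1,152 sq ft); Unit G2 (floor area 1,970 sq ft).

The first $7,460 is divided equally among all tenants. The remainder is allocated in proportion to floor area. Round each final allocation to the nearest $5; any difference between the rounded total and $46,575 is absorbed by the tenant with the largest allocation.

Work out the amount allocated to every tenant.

Unit 2B: $16,215; Unit 5A: $17,275; Unit 2A: $5,315; Unit G2: $7,770

Equal tier: $7,460 ÷ 4 = $1,865 apiece.
Remainder $39,115 by floor area (total 13,053): Unit 2B 14,350.86 → $14,350; Unit 5A 15,408.67 → $15,410; Unit 2A 3,452.12 → $3,450; Unit G2 5,903.36 → $5,905.
Totals: Unit 2B $1,865 + $14,350 = $16,215; Unit 5A $1,865 + $15,410 = $17,275; Unit 2A $1,865 + $3,450 = $5,315; Unit G2 $1,865 + $5,905 = $7,770.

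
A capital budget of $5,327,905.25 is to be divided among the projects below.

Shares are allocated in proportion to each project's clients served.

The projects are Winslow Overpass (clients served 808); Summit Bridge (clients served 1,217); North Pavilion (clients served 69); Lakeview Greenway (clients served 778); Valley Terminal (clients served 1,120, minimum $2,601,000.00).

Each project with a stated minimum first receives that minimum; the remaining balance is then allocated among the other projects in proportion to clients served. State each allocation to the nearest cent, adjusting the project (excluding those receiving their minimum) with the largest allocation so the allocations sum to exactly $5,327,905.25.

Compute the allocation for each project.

Guaranteed amounts: Valley Terminal $2,601,000.00. Remaining pool $2,726,905.25.
Remaining pool split over remaining clients served 2,872: Winslow Overpass 767,179.4714 → $767,179.47; Summit Bridge 1,155,516.6049 → $1,155,516.60; North Pavilion 65,514.0885 → $65,514.09; Lakeview Greenway 738,695.0851 → $738,695.09.

Winslow Overpass: $767,179.47; Summit Bridge: $1,155,516.60; North Pavilion: $65,514.09; Lakeview Greenway: $738,695.09; Valley Terminal: $2,601,000.00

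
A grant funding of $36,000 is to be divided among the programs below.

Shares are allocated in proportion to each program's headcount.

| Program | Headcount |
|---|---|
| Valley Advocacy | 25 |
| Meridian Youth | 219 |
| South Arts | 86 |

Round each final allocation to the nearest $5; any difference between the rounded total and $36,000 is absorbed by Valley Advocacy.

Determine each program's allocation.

Valley Advocacy: $2,730 | Meridian Youth: $23,890 | South Arts: $9,380

Total headcount = 330.
Proportional shares: Valley Advocacy 25/330 × $36,000 = 2,727.27; Meridian Youth 219/330 × $36,000 = 23,890.91; South Arts 86/330 × $36,000 = 9,381.82.
Rounded to nearest $5: Valley Advocacy $2,725; Meridian Youth $23,890; South Arts $9,380. Sum = $35,995.
Difference $36,000 − $35,995 = +$5 applied to Valley Advocacy: Valley Advocacy becomes $2,730.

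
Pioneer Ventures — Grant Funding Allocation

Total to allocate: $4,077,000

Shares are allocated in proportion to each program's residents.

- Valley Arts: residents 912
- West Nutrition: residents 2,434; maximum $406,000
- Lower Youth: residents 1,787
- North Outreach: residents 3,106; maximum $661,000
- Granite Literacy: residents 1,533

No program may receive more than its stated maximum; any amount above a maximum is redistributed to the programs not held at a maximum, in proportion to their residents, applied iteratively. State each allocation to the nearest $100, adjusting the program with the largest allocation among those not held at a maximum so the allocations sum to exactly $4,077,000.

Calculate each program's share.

Valley Arts: $648,700 | West Nutrition: $406,000 | Lower Youth: $1,271,000 | North Outreach: $661,000 | Granite Literacy: $1,090,300

Sum of residents: 9,772.
Pro-rata shares before constraints: Valley Arts 380,497.75; West Nutrition 1,015,495.09; Lower Youth 745,558.64; North Outreach 1,295,861.85; Granite Literacy 639,586.68.
Held at cap: West Nutrition ($406,000), North Outreach ($661,000); balance $3,010,000 reallocated over remaining residents 4,232.
Remaining shares: Valley Arts 648,657.84 → $648,700; Lower Youth 1,270,999.53 → $1,271,000; Granite Literacy 1,090,342.63 → $1,090,300.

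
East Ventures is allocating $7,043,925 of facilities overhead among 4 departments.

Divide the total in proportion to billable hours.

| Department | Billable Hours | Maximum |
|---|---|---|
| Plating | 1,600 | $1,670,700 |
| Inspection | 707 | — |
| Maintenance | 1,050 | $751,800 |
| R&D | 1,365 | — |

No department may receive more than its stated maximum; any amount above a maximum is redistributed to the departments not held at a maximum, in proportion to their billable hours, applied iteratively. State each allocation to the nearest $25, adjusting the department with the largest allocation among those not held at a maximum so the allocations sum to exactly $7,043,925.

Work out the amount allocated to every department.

Combined billable hours = 4,722.
Proportional shares (ignoring caps): Plating 2,386,759.85; Inspection 1,054,649.51; Maintenance 1,566,311.15; R&D 2,036,204.49.
Held at cap: Plating ($1,670,700), Maintenance ($751,800); residual $4,621,425 reallocated over remaining billable hours 2,072.
Redistributed shares: Inspection 1,576,905.15 → $1,576,900; R&D 3,044,519.85 → $3,044,525.

Plating: $1,670,700 | Inspection: $1,576,900 | Maintenance: $751,800 | R&D: $3,044,525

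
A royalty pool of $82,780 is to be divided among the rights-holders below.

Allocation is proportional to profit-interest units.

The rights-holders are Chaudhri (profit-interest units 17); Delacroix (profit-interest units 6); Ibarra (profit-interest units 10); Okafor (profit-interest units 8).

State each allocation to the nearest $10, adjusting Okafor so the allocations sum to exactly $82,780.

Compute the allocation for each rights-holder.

Combined profit-interest units = 41.
Proportional shares: Chaudhri 17/41 × $82,780 = 34,323.41; Delacroix 6/41 × $82,780 = 12,114.15; Ibarra 10/41 × $82,780 = 20,190.24; Okafor 8/41 × $82,780 = 16,152.20.
After rounding ($10): Chaudhri $34,320; Delacroix $12,110; Ibarra $20,190; Okafor $16,150. Sum = $82,770.
Difference $82,780 − $82,770 = +$10 applied to Okafor: Okafor becomes $16,160.

Chaudhri: $34,320 | Delacroix: $12,110 | Ibarra: $20,190 | Okafor: $16,160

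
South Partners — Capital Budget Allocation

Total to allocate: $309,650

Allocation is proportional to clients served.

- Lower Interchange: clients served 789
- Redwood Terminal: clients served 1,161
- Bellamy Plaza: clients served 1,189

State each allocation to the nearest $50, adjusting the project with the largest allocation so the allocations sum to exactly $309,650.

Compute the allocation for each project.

Lower Interchange: $77,850 · Redwood Terminal: $114,550 · Bellamy Plaza: $117,250

Sum of clients served: 3,139.
Raw shares: Lower Interchange 789/3,139 × $309,650 = 77,831.75; Redwood Terminal 1,161/3,139 × $309,650 = 114,528.08; Bellamy Plaza 1,189/3,139 × $309,650 = 117,290.17.
Rounded to nearest $50: Lower Interchange $77,850; Redwood Terminal $114,550; Bellamy Plaza $117,300. Sum = $309,700.
Difference $309,650 − $309,700 = −$50 applied to largest allocation (Bellamy Plaza): Bellamy Plaza becomes $117,250.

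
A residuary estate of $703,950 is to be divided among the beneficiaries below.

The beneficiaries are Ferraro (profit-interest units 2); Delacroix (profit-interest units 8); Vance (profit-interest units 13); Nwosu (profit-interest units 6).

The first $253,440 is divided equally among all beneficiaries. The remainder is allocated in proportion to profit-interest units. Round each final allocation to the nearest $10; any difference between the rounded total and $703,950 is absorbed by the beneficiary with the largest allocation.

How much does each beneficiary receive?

Equal tier: $253,440 ÷ 4 = $63,360 apiece.
Remainder $450,510 by profit-interest units (total 29): Ferraro 31,069.66 → $31,070; Delacroix 124,278.62 → $124,280; Vance 201,952.76 → $201,950; Nwosu 93,208.97 → $93,210.
Totals: Ferraro $63,360 + $31,070 = $94,430; Delacroix $63,360 + $124,280 = $187,640; Vance $63,360 + $201,950 = $265,310; Nwosu $63,360 + $93,210 = $156,570.

Ferraro: $94,430 | Delacroix: $187,640 | Vance: $265,310 | Nwosu: $156,570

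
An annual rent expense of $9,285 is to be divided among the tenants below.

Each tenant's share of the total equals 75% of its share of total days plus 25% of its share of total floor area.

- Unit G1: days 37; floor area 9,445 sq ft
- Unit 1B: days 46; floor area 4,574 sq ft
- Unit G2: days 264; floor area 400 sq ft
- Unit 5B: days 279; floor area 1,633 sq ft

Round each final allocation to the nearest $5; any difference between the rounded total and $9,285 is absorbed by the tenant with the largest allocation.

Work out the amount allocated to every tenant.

Totals — days 626, floor area 16,052.
Blended shares (75% days + 25% floor area): Unit G1 0.1914; Unit 1B 0.1263; Unit G2 0.3225; Unit 5B 0.3597.
Pro-rata amounts: Unit G1 1,777.42; Unit 1B 1,173.15; Unit G2 2,994.63; Unit 5B 3,339.80.
Rounded to nearest $5: Unit G1 $1,775; Unit 1B $1,175; Unit G2 $2,995; Unit 5B $3,340. Sum = $9,285.
Sum already equals the total — no adjustment.

Unit G1: $1,775; Unit 1B: $1,175; Unit G2: $2,995; Unit 5B: $3,340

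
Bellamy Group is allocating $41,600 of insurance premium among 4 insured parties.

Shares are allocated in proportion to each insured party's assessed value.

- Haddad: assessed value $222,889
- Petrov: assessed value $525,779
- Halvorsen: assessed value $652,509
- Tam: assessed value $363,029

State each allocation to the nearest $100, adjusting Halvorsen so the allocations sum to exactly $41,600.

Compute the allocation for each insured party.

Combined assessed value = 1,764,206.
Proportional shares: Haddad 222,889/1,764,206 × $41,600 = 5,255.73; Petrov 525,779/1,764,206 × $41,600 = 12,397.88; Halvorsen 652,509/1,764,206 × $41,600 = 15,386.17; Tam 363,029/1,764,206 × $41,600 = 8,560.23.
Rounded to nearest $100: Haddad $5,300; Petrov $12,400; Halvorsen $15,400; Tam $8,600. Sum = $41,700.
Difference $41,600 − $41,700 = −$100 applied to Halvorsen: Halvorsen becomes $15,300.

Haddad: $5,300 · Petrov: $12,400 · Halvorsen: $15,300 · Tam: $8,600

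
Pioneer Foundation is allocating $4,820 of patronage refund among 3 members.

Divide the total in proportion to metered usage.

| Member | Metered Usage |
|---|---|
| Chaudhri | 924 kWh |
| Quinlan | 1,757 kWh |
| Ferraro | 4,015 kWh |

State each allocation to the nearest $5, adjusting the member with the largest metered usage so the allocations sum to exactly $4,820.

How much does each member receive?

Chaudhri: $665 · Quinlan: $1,265 · Ferraro: $2,890

Metered usage total: 924 + 1,757 + 4,015 = 6,696.
Unrounded shares: Chaudhri 665.13; Quinlan 1,264.75; Ferraro 2,890.13.
After rounding ($5): Chaudhri $665; Quinlan $1,265; Ferraro $2,890. Sum = $4,820.
No rounding difference to absorb.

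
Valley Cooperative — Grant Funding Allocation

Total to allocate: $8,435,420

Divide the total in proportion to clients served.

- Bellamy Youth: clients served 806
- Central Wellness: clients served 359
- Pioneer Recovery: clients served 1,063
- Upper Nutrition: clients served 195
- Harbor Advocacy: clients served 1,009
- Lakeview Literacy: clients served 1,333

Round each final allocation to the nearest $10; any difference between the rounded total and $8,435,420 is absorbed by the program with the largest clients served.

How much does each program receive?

Total clients served = 806 + 359 + 1,063 + 195 + 1,009 + 1,333 = 4,765.
Raw shares: Bellamy Youth 1,426,851.74; Central Wellness 635,533.22; Pioneer Recovery 1,881,815.63; Upper Nutrition 345,206.07; Harbor Advocacy 1,786,220.10; Lakeview Literacy 2,359,793.25.
At nearest $10: Bellamy Youth $1,426,850; Central Wellness $635,530; Pioneer Recovery $1,881,820; Upper Nutrition $345,210; Harbor Advocacy $1,786,220; Lakeview Literacy $2,359,790. Sum = $8,435,420.
Sum already equals the total — no adjustment.

Bellamy Youth: $1,426,850 · Central Wellness: $635,530 · Pioneer Recovery: $1,881,820 · Upper Nutrition: $345,210 · Harbor Advocacy: $1,786,220 · Lakeview Literacy: $2,359,790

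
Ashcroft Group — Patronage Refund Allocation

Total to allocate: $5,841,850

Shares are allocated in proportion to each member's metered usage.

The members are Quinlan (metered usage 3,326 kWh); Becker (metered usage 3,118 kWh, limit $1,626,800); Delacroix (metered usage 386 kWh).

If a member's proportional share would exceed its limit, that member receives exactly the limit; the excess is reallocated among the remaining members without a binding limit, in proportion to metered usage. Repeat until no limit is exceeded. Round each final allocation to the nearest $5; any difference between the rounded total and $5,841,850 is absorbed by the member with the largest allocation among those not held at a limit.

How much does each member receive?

Quinlan: $3,776,740 | Becker: $1,626,800 | Delacroix: $438,310

Metered usage total: 6,830.
Unconstrained shares: Quinlan 2,844,801.33; Becker 2,666,894.33; Delacroix 330,154.33.
Cap binds for Becker ($1,626,800); balance $4,215,050 reallocated over remaining metered usage 3,712.
Redistributed shares: Quinlan 3,776,739.30 → $3,776,740; Delacroix 438,310.70 → $438,310.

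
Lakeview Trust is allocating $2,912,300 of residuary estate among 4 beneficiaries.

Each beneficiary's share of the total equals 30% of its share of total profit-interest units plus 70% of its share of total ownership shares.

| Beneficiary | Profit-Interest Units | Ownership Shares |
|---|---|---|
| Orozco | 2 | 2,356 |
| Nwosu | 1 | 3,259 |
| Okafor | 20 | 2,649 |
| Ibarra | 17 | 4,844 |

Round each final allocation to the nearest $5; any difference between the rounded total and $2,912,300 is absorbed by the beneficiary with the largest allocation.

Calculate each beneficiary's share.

Totals — profit-interest units 40, ownership shares 13,108.
Composite weights (30% profit-interest units + 70% ownership shares): Orozco 0.1408; Nwosu 0.1815; Okafor 0.2915; Ibarra 0.3862.
Raw shares: Orozco 410,099.30; Nwosu 528,695.32; Okafor 848,828.36; Ibarra 1,124,677.03.
Rounded to nearest $5: Orozco $410,100; Nwosu $528,695; Okafor $848,830; Ibarra $1,124,675. Sum = $2,912,300.
No rounding difference to absorb.

Orozco: $410,100; Nwosu: $528,695; Okafor: $848,830; Ibarra: $1,124,675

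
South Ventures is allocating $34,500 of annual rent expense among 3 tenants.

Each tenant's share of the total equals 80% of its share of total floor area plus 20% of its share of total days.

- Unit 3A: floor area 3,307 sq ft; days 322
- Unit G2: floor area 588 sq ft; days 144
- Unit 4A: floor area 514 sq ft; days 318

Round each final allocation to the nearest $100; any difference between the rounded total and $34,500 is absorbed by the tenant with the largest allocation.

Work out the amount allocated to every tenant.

Totals — floor area 4,409, days 784.
Composite weights (80% floor area + 20% days): Unit 3A 0.6822; Unit G2 0.1434; Unit 4A 0.1744.
Unrounded shares: Unit 3A 23,535.49; Unit G2 4,948.18; Unit 4A 6,016.32.
After rounding ($100): Unit 3A $23,500; Unit G2 $4,900; Unit 4A $6,000. Sum = $34,400.
Difference $34,500 − $34,400 = +$100 applied to largest allocation (Unit 3A): Unit 3A becomes $23,600.

Unit 3A: $23,600 · Unit G2: $4,900 · Unit 4A: $6,000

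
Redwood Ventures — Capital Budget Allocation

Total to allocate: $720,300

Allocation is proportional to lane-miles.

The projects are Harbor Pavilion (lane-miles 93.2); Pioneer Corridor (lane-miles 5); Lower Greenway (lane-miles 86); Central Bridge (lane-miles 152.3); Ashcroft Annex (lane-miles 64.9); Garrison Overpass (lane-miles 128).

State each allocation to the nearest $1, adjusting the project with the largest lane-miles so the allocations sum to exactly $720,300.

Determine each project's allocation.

Harbor Pavilion: $126,808; Pioneer Corridor: $6,803; Lower Greenway: $117,011; Central Bridge: $207,219; Ashcroft Annex: $88,303; Garrison Overpass: $174,156

Combined lane-miles = 93.2 + 5 + 86 + 152.3 + 64.9 + 128 = 529.4.
Unrounded shares: Harbor Pavilion 126,807.63; Pioneer Corridor 6,802.98; Lower Greenway 117,011.33; Central Bridge 207,218.91; Ashcroft Annex 88,302.74; Garrison Overpass 174,156.40.
After rounding ($1): Harbor Pavilion $126,808; Pioneer Corridor $6,803; Lower Greenway $117,011; Central Bridge $207,219; Ashcroft Annex $88,303; Garrison Overpass $174,156. Sum = $720,300.
Rounded total matches; no reconciliation needed.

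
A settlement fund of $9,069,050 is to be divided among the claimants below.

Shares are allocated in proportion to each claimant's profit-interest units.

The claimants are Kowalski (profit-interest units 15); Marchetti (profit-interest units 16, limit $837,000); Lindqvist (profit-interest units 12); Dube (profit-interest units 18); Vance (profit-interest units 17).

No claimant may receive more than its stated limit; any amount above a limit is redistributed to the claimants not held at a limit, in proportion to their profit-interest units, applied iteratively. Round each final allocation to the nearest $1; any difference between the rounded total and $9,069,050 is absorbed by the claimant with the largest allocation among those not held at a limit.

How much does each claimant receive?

Combined profit-interest units = 78.
Pro-rata shares before constraints: Kowalski 1,744,048.08; Marchetti 1,860,317.95; Lindqvist 1,395,238.46; Dube 2,092,857.69; Vance 1,976,587.82.
Capped: Marchetti ($837,000); balance $8,232,050 reallocated over remaining profit-interest units 62.
Shares after redistribution: Kowalski 1,991,625.00 → $1,991,625; Lindqvist 1,593,300.00 → $1,593,300; Dube 2,389,950.00 → $2,389,950; Vance 2,257,175.00 → $2,257,175.

Kowalski: $1,991,625; Marchetti: $837,000; Lindqvist: $1,593,300; Dube: $2,389,950; Vance: $2,257,175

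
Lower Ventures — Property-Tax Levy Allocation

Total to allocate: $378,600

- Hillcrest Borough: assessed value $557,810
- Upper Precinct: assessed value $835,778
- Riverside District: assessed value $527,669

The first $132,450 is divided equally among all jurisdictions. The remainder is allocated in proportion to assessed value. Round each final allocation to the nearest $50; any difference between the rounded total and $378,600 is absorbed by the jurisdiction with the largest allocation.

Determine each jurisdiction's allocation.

Hillcrest Borough: $115,600 · Upper Precinct: $151,250 · Riverside District: $111,750

Equal tier: $132,450 ÷ 3 = $44,150 apiece.
Remainder $246,150 by assessed value (total 1,921,257): Hillcrest Borough 71,466.20 → $71,450; Upper Precinct 107,079.25 → $107,100; Riverside District 67,604.55 → $67,600.
Totals: Hillcrest Borough $44,150 + $71,450 = $115,600; Upper Precinct $44,150 + $107,100 = $151,250; Riverside District $44,150 + $67,600 = $111,750.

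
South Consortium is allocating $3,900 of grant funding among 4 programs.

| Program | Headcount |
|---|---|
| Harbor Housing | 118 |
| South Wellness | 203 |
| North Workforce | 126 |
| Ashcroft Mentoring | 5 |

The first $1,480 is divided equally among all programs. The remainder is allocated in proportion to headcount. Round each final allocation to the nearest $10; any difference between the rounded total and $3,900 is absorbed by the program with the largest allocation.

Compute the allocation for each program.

Harbor Housing: $1,000 · South Wellness: $1,460 · North Workforce: $1,040 · Ashcroft Mentoring: $400

First tranche $1,480 split equally: $370 each.
Remainder $2,420 by headcount (total 452): Harbor Housing 631.77 → $630; South Wellness 1,086.86 → $1,090; North Workforce 674.60 → $670; Ashcroft Mentoring 26.77 → $30.
Totals: Harbor Housing $370 + $630 = $1,000; South Wellness $370 + $1,090 = $1,460; North Workforce $370 + $670 = $1,040; Ashcroft Mentoring $370 + $30 = $400.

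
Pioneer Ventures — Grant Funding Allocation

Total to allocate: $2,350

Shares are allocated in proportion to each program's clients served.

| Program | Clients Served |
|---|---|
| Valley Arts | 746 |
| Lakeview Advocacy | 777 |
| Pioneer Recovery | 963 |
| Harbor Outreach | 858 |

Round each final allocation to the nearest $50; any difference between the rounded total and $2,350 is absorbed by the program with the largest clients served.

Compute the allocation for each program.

Clients served total: 746 + 777 + 963 + 858 = 3,344.
Pro-rata amounts: Valley Arts 524.25; Lakeview Advocacy 546.04; Pioneer Recovery 676.75; Harbor Outreach 602.96.
Rounded to nearest $50: Valley Arts $500; Lakeview Advocacy $550; Pioneer Recovery $700; Harbor Outreach $600. Sum = $2,350.
Sum already equals the total — no adjustment.

Valley Arts: $500; Lakeview Advocacy: $550; Pioneer Recovery: $700; Harbor Outreach: $600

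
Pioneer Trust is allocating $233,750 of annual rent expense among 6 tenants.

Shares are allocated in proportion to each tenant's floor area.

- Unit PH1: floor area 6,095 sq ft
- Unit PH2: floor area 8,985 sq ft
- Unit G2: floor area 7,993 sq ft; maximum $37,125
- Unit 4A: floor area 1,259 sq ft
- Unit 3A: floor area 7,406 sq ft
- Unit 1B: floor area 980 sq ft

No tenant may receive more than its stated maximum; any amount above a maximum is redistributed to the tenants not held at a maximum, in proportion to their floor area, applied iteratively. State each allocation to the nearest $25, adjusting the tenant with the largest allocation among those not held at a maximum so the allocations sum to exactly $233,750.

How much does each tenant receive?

Unit PH1: $48,475 · Unit PH2: $71,450 · Unit G2: $37,125 · Unit 4A: $10,000 · Unit 3A: $58,900 · Unit 1B: $7,800

Combined floor area = 32,718.
Proportional shares (ignoring caps): Unit PH1 43,545.03; Unit PH2 64,192.30; Unit G2 57,105.07; Unit 4A 8,994.78; Unit 3A 52,911.32; Unit 1B 7,001.50.
Cap binds for Unit G2 ($37,125); balance $196,625 reallocated over remaining floor area 24,725.
Shares after redistribution: Unit PH1 48,470.35 → $48,475; Unit PH2 71,453.01 → $71,450; Unit 4A 10,012.17 → $10,000; Unit 3A 58,896.05 → $58,900; Unit 1B 7,793.43 → $7,800.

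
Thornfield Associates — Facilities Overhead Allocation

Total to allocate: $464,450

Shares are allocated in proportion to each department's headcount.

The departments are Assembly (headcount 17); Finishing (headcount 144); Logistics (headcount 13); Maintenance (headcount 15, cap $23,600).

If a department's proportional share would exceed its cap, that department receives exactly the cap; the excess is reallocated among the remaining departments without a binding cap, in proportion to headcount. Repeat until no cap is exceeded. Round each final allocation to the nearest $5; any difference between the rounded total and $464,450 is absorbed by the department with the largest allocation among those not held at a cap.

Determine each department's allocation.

Assembly: $43,070 | Finishing: $364,845 | Logistics: $32,935 | Maintenance: $23,600

Total headcount = 189.
Pro-rata shares before constraints: Assembly 41,775.93; Finishing 353,866.67; Logistics 31,946.30; Maintenance 36,861.11.
Held at cap: Maintenance ($23,600); remaining pool $440,850 reallocated over remaining headcount 174.
Redistributed shares: Assembly 43,071.55 → $43,070; Finishing 364,841.38 → $364,840; Logistics 32,937.07 → $32,935.
Rounding difference +$5 applied to Finishing → $364,845.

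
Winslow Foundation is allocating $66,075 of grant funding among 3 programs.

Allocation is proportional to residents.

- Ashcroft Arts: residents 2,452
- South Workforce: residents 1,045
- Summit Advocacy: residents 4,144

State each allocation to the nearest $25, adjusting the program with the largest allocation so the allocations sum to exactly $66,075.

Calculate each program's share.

Ashcroft Arts: $21,200 · South Workforce: $9,025 · Summit Advocacy: $35,850

Combined residents = 7,641.
Unrounded shares: Ashcroft Arts 2,452/7,641 × $66,075 = 21,203.49; South Workforce 1,045/7,641 × $66,075 = 9,036.56; Summit Advocacy 4,144/7,641 × $66,075 = 35,834.94.
After rounding ($25): Ashcroft Arts $21,200; South Workforce $9,025; Summit Advocacy $35,825. Sum = $66,050.
Difference $66,075 − $66,050 = +$25 applied to largest allocation (Summit Advocacy): Summit Advocacy becomes $35,850.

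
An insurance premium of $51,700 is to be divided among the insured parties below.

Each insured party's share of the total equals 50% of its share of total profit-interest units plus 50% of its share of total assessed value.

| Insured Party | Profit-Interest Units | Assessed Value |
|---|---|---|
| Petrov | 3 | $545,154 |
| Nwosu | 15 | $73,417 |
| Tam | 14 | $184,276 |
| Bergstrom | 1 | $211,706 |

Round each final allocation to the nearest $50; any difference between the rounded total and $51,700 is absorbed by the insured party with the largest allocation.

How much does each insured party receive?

Petrov: $16,250 · Nwosu: $13,600 · Tam: $15,650 · Bergstrom: $6,200

Profit-interest units total 33; assessed value total 1,014,553.
Composite weights (50% profit-interest units + 50% assessed value): Petrov 0.3141; Nwosu 0.2635; Tam 0.3029; Bergstrom 0.1195.
Proportional shares: Petrov 16,240.09; Nwosu 13,620.61; Tam 15,661.87; Bergstrom 6,177.43.
At nearest $50: Petrov $16,250; Nwosu $13,600; Tam $15,650; Bergstrom $6,200. Sum = $51,700.
Rounded total matches; no reconciliation needed.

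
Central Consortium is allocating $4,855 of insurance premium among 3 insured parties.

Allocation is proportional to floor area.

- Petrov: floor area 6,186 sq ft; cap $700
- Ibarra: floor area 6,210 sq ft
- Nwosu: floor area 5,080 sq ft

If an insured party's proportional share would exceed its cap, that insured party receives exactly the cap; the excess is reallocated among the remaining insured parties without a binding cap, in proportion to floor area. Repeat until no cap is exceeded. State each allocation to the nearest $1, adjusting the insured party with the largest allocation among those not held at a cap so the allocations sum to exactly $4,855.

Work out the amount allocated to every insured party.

Petrov: $700 · Ibarra: $2,285 · Nwosu: $1,870

Total floor area = 17,476.
Pro-rata shares before constraints: Petrov 1,718.53; Ibarra 1,725.20; Nwosu 1,411.27.
Cap binds for Petrov ($700); balance $4,155 reallocated over remaining floor area 11,290.
Shares after redistribution: Ibarra 2,285.43 → $2,285; Nwosu 1,869.57 → $1,870.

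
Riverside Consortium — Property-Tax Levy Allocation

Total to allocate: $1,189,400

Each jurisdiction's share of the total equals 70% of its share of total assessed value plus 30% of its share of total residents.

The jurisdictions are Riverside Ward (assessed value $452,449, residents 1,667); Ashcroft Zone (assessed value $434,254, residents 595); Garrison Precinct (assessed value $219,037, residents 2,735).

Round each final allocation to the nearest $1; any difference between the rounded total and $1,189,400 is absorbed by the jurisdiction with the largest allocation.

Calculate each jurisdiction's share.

Riverside Ward: $459,712 · Ashcroft Zone: $369,464 · Garrison Precinct: $360,224

Totals — assessed value 1,105,740, residents 4,997.
Blended shares (70% assessed value + 30% residents): Riverside Ward 0.3865; Ashcroft Zone 0.3106; Garrison Precinct 0.3029.
Proportional shares: Riverside Ward 459,712.03; Ashcroft Zone 369,463.75; Garrison Precinct 360,224.22.
At nearest $1: Riverside Ward $459,712; Ashcroft Zone $369,464; Garrison Precinct $360,224. Sum = $1,189,400.
Sum already equals the total — no adjustment.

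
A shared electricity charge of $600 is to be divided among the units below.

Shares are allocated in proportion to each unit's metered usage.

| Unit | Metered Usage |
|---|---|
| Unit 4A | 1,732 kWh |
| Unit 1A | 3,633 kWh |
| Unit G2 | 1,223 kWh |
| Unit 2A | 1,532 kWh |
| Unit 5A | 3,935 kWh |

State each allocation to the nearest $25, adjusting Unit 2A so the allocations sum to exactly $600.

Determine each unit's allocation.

Combined metered usage = 12,055.
Pro-rata amounts: Unit 4A 1,732/12,055 × $600 = 86.20; Unit 1A 3,633/12,055 × $600 = 180.82; Unit G2 1,223/12,055 × $600 = 60.87; Unit 2A 1,532/12,055 × $600 = 76.25; Unit 5A 3,935/12,055 × $600 = 195.85.
After rounding ($25): Unit 4A $75; Unit 1A $175; Unit G2 $50; Unit 2A $75; Unit 5A $200. Sum = $575.
Difference $600 − $575 = +$25 applied to Unit 2A: Unit 2A becomes $100.

Unit 4A: $75; Unit 1A: $175; Unit G2: $50; Unit 2A: $100; Unit 5A: $200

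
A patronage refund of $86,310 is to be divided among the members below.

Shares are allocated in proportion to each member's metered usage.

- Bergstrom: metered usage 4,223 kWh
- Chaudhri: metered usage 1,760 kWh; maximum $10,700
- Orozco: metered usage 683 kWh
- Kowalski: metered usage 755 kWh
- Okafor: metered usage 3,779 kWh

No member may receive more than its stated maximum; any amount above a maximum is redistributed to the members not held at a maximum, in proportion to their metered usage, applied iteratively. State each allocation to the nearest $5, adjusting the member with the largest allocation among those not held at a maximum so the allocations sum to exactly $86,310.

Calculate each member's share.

Bergstrom: $33,825 · Chaudhri: $10,700 · Orozco: $5,470 · Kowalski: $6,045 · Okafor: $30,270

Sum of metered usage: 11,200.
Proportional shares (ignoring caps): Bergstrom 32,543.49; Chaudhri 13,563.00; Orozco 5,263.37; Kowalski 5,818.22; Okafor 29,121.92.
Capped: Chaudhri ($10,700); balance $75,610 reallocated over remaining metered usage 9,440.
Redistributed shares: Bergstrom 33,824.26 → $33,825; Orozco 5,470.51 → $5,470; Kowalski 6,047.20 → $6,045; Okafor 30,268.03 → $30,270.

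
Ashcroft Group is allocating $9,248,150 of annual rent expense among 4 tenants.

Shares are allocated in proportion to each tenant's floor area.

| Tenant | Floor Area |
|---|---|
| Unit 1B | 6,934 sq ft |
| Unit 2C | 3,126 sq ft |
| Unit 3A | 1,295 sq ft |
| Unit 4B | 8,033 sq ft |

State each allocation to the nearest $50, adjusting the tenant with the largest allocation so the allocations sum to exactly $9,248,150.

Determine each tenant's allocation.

Unit 1B: $3,307,550 · Unit 2C: $1,491,100 · Unit 3A: $617,700 · Unit 4B: $3,831,800

Sum of floor area: 19,388.
Proportional shares: Unit 1B 6,934/19,388 × $9,248,150 = 3,307,544.47; Unit 2C 3,126/19,388 × $9,248,150 = 1,491,113.93; Unit 3A 1,295/19,388 × $9,248,150 = 617,719.94; Unit 4B 8,033/19,388 × $9,248,150 = 3,831,771.66.
Rounded to nearest $50: Unit 1B $3,307,550; Unit 2C $1,491,100; Unit 3A $617,700; Unit 4B $3,831,750. Sum = $9,248,100.
Difference $9,248,150 − $9,248,100 = +$50 applied to largest allocation (Unit 4B): Unit 4B becomes $3,831,800.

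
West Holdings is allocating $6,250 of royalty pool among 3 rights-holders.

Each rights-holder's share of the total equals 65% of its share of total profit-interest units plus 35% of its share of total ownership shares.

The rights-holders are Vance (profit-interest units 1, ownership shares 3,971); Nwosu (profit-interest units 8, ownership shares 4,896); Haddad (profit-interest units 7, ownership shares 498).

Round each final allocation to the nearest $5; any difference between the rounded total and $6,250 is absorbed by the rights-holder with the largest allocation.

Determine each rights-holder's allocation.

Vance: $1,180; Nwosu: $3,175; Haddad: $1,895

Profit-interest units total 16; ownership shares total 9,365.
Composite weights (65% profit-interest units + 35% ownership shares): Vance 0.1890; Nwosu 0.5080; Haddad 0.3030.
Raw shares: Vance 1,181.46; Nwosu 3,174.87; Haddad 1,893.67.
At nearest $5: Vance $1,180; Nwosu $3,175; Haddad $1,895. Sum = $6,250.
Sum already equals the total — no adjustment.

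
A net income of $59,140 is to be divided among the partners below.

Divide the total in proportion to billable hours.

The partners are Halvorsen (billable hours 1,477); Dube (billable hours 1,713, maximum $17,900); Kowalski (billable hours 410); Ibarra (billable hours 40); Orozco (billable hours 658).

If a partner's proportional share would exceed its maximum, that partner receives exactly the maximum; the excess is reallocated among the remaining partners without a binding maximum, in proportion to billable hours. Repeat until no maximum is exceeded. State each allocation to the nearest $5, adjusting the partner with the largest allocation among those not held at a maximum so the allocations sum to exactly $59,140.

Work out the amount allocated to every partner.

Total billable hours = 4,298.
Proportional shares (ignoring caps): Halvorsen 20,323.36; Dube 23,570.69; Kowalski 5,641.55; Ibarra 550.40; Orozco 9,054.01.
Capped: Dube ($17,900); balance $41,240 reallocated over remaining billable hours 2,585.
Remaining shares: Halvorsen 23,563.44 → $23,565; Kowalski 6,540.97 → $6,540; Ibarra 638.14 → $640; Orozco 10,497.45 → $10,495.

Halvorsen: $23,565 | Dube: $17,900 | Kowalski: $6,540 | Ibarra: $640 | Orozco: $10,495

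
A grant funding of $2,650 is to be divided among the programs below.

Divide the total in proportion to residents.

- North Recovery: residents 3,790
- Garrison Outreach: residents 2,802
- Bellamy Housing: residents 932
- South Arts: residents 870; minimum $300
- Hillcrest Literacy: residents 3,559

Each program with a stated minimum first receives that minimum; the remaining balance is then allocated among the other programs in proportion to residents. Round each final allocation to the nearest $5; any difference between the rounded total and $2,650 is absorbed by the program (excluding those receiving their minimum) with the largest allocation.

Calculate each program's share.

Fund the minimums — South Arts $300. Residual $2,350.
Residual split over remaining residents 11,083: North Recovery 803.62 → $805; Garrison Outreach 594.13 → $595; Bellamy Housing 197.62 → $200; Hillcrest Literacy 754.64 → $755.
Rounding difference −$5 applied to North Recovery → $800.

North Recovery: $800 | Garrison Outreach: $595 | Bellamy Housing: $200 | South Arts: $300 | Hillcrest Literacy: $755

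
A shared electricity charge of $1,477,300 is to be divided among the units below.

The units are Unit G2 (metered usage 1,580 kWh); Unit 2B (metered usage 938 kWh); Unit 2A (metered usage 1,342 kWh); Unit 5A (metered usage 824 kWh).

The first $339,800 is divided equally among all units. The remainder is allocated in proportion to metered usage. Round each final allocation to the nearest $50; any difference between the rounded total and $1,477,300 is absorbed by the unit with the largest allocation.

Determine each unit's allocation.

Equal tier: $339,800 ÷ 4 = $84,950 apiece.
Remainder $1,137,500 by metered usage (total 4,684): Unit G2 383,699.83 → $383,700; Unit 2B 227,791.42 → $227,800; Unit 2A 325,902.01 → $325,900; Unit 5A 200,106.75 → $200,100.
Totals: Unit G2 $84,950 + $383,700 = $468,650; Unit 2B $84,950 + $227,800 = $312,750; Unit 2A $84,950 + $325,900 = $410,850; Unit 5A $84,950 + $200,100 = $285,050.

Unit G2: $468,650 | Unit 2B: $312,750 | Unit 2A: $410,850 | Unit 5A: $285,050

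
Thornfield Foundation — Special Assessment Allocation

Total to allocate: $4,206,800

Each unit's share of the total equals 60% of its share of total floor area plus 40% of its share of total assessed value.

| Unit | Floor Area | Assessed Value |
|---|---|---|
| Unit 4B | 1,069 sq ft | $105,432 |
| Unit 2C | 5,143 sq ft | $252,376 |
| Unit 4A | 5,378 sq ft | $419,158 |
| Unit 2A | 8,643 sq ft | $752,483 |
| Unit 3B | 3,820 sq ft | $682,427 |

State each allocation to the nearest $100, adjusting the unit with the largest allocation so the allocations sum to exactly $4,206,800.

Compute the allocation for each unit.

Unit 4B: $192,400; Unit 2C: $731,700; Unit 4A: $883,200; Unit 2A: $1,479,500; Unit 3B: $920,000

Floor area total 24,053; assessed value total 2,211,876.
Combined weights (60% floor area + 40% assessed value): Unit 4B 0.0457; Unit 2C 0.1739; Unit 4A 0.2100; Unit 2A 0.3517; Unit 3B 0.2187.
Unrounded shares: Unit 4B 192,388.08; Unit 2C 731,696.55; Unit 4A 883,239.11; Unit 2A 1,479,444.86; Unit 3B 920,031.40.
After rounding ($100): Unit 4B $192,400; Unit 2C $731,700; Unit 4A $883,200; Unit 2A $1,479,400; Unit 3B $920,000. Sum = $4,206,700.
Difference $4,206,800 − $4,206,700 = +$100 applied to largest allocation (Unit 2A): Unit 2A becomes $1,479,500.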